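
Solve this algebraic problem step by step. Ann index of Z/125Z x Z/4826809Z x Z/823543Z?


Exponent = lcm of the cyclic orders; pairwise coprime => product.
5^3*13^6*7^7=125*4826809*823543=496885595535875


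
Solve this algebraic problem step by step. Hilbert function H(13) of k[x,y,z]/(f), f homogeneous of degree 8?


C(15,2)-C(7,2)=105-21=84


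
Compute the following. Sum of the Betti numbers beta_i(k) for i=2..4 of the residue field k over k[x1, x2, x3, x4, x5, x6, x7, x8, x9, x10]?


Koszul resolution: beta_i(k)=C(n,i), n=10
C(10,2)=45, C(10,3)=120, C(10,4)=210
Sum=375


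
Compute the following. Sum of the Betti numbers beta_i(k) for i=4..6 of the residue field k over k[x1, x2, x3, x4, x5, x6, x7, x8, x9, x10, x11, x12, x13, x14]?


Koszul resolution: beta_i(k)=C(n,i), n=14
C(14,4)=1001, C(14,5)=2002, C(14,6)=3003
Sum=6006


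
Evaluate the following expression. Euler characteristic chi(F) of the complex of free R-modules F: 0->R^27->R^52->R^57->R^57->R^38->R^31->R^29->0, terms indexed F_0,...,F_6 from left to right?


chi = sum (-1)^i * rank:
(-1)^0*27=27
(-1)^1*52=-52
(-1)^2*57=57
(-1)^3*57=-57
(-1)^4*38=38
(-1)^5*31=-31
(-1)^6*29=29
chi=11


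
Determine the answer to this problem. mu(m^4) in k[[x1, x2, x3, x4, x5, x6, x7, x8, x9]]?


C(n+d-1,d)=C(12,4)=495


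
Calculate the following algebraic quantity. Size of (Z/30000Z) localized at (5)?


5-primary part: 30000=5^4*48
Size=5^4=625


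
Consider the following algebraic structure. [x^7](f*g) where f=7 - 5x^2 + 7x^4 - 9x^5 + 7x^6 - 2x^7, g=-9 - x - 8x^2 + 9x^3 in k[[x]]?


[x^7] = sum a_i*b_j, i+j=7
  7*9=63
  -9*-8=72
  7*-1=-7
  -2*-9=18
Sum=146


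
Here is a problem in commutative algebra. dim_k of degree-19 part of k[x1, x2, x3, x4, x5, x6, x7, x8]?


C(d+n-1,n-1)=C(26,7)=657800


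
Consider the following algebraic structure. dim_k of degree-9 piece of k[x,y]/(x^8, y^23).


k[x,y], I = (x^8, y^23), d = 9
Need i < 8 and d-i < 23.
Range: 0 <= i <= 7.
H(9) = 8


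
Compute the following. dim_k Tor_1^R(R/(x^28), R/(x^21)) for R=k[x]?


Tor_1(R/I,R/J)=(I cap J)/IJ=(x^28)/(x^49)
dim=49-28=min(28,21)=21


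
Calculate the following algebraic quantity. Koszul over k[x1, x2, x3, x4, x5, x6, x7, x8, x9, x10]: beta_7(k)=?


C(n,i)=C(10,7)=120


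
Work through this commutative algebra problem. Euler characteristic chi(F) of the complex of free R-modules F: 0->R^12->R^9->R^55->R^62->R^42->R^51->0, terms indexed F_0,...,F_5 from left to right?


chi = sum (-1)^i * rank:
(-1)^0*12=12
(-1)^1*9=-9
(-1)^2*55=55
(-1)^3*62=-62
(-1)^4*42=42
(-1)^5*51=-51
chi=-13


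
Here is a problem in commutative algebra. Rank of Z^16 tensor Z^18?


rank(M(x)N) = rank(M)*rank(N)
16*18 = 288


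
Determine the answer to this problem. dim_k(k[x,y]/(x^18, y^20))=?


Basis: x^i*y^j, i<18, j<20
18*20=360


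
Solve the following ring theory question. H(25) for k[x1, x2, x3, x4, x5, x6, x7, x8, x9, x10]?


C(d+n-1,n-1)=C(34,9)=52451256


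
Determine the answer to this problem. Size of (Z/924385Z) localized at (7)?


7-primary part: 924385=7^5*55
Size=7^5=16807


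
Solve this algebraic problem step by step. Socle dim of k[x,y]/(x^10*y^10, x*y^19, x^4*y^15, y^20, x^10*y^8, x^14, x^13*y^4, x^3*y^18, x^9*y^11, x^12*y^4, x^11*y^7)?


Socle = ann(m) = span of standard monomials u with x*u, y*u in I (staircase corners).
Redundant generators: x^13*y^4, x^10*y^10
Minimal generators: x^14, x^12*y^4, x^11*y^7, x^10*y^8, x^9*y^11, x^4*y^15, x^3*y^18, x*y^19, y^20
Corners: y^19, x^2y^18, x^3y^17, x^8y^14, x^9y^10, x^10y^7, x^11y^6, x^13y^3
Socle dim=8


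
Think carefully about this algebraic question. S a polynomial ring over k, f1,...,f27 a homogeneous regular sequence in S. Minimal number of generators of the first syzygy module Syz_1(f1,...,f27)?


Regular sequence => Koszul complex is the minimal free resolution.
Syz_1 minimally generated by Koszul relations f_i*e_j - f_j*e_i (i<j): mu(Syz_1) = beta_2 = C(m,2) = m(m-1)/2
m=27
27*26/2 = 351


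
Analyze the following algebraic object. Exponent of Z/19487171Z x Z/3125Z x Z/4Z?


Exponent = lcm of the cyclic orders; pairwise coprime => product.
11^7*5^5*2^2=19487171*3125*4=243589637500


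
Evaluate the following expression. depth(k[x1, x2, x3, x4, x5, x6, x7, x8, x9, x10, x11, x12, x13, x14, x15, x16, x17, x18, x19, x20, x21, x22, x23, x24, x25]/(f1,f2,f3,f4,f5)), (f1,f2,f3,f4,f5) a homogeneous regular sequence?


depth(R)=25
depth(R/I)=25-5=20


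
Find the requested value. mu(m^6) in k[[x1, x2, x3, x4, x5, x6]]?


C(n+d-1,d)=C(11,6)=462


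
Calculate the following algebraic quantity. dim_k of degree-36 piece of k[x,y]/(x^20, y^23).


k[x,y], I = (x^20, y^23), d = 36
Need i < 20 and d-i < 23.
Range: 14 <= i <= 19.
H(36) = 6


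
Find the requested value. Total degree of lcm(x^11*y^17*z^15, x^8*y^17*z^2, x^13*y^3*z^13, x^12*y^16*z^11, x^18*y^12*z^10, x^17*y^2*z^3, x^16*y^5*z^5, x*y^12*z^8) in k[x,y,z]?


lcm = componentwise max:
x: max(11,8,13,12,18,17,16,1)=18
y: max(17,17,3,16,12,2,5,12)=17
z: max(15,2,13,11,10,3,5,8)=15
Total=18+17+15=50


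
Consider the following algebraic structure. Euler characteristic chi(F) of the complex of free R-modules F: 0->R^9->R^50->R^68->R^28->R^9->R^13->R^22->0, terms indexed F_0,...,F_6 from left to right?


chi = sum (-1)^i * rank:
(-1)^0*9=9
(-1)^1*50=-50
(-1)^2*68=68
(-1)^3*28=-28
(-1)^4*9=9
(-1)^5*13=-13
(-1)^6*22=22
chi=17


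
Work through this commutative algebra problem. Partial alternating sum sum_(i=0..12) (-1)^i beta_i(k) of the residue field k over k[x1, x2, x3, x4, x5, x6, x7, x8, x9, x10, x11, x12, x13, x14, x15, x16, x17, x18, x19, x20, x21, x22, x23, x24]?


Koszul resolution: beta_i(k)=C(n,i), n=24
sum_(i=0..p) (-1)^i C(n,i) = (-1)^p C(n-1,p)
(-1)^12*C(23,12) = (-1)^12*1352078 = 1352078


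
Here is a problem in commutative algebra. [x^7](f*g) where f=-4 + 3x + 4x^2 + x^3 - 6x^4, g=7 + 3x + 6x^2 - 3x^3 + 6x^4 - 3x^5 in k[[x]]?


[x^7] = sum a_i*b_j, i+j=7
  4*-3=-12
  1*6=6
  -6*-3=18
Sum=12


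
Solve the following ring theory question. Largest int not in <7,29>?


gcd(7,29)=1 => F=ab-a-b=7*29-7-29=203-36=167


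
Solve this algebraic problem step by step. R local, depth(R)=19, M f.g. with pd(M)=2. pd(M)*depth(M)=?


pd+depth=19
depth=19-2=17
pd*depth=2*17=34


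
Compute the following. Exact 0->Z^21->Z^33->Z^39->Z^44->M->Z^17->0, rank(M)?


Alt sum=0:
(-1)^0*21 + (-1)^1*33 + (-1)^2*39 + (-1)^3*44 + (-1)^4*? + (-1)^5*17=0
rank(M)=34


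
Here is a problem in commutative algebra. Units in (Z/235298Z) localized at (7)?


Local ring = Z/117649Z.
phi(117649) = 7^5*(7-1) = 100842


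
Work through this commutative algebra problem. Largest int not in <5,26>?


gcd(5,26)=1 => F=ab-a-b=5*26-5-26=130-31=99


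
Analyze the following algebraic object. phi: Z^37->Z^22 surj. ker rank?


rank(ker) = 37-22 = 15


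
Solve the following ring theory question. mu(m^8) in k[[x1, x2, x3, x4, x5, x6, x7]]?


C(n+d-1,d)=C(14,8)=3003


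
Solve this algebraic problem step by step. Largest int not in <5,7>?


gcd(5,7)=1 => F=ab-a-b=5*7-5-7=35-12=23


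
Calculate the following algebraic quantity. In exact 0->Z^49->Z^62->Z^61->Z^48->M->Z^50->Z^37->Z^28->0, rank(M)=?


Alt sum=0:
(-1)^0*49 + (-1)^1*62 + (-1)^2*61 + (-1)^3*48 + (-1)^4*? + (-1)^5*50 + (-1)^6*37 + (-1)^7*28=0
rank(M)=41


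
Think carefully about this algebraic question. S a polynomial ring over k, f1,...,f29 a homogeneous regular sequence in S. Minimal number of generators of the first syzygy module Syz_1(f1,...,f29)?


Regular sequence => Koszul complex is the minimal free resolution.
Syz_1 minimally generated by Koszul relations f_i*e_j - f_j*e_i (i<j): mu(Syz_1) = beta_2 = C(m,2) = m(m-1)/2
m=29
29*28/2 = 406


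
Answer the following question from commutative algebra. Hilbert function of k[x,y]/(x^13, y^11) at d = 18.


k[x,y], I = (x^13, y^11), d = 18
Need i < 13 and d-i < 11.
Range: 8 <= i <= 12.
H(18) = 5


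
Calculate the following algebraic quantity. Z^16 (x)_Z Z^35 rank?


rank(M(x)N) = rank(M)*rank(N)
16*35 = 560


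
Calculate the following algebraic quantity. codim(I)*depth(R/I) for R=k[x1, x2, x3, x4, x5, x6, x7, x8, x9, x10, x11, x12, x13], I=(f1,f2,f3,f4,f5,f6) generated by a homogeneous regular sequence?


codim=6, depth=dim(R/I)=13-6=7
Product=6*7=42


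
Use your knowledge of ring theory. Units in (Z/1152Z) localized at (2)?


Local ring = Z/128Z.
phi(128) = 2^6*(2-1) = 64


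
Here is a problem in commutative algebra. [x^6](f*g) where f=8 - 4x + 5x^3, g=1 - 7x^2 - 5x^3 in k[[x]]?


[x^6] = sum a_i*b_j, i+j=6
  5*-5=-25
Sum=-25


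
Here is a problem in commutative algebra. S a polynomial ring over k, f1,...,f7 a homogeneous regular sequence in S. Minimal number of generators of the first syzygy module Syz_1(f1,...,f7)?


Regular sequence => Koszul complex is the minimal free resolution.
Syz_1 minimally generated by Koszul relations f_i*e_j - f_j*e_i (i<j): mu(Syz_1) = beta_2 = C(m,2) = m(m-1)/2
m=7
7*6/2 = 21


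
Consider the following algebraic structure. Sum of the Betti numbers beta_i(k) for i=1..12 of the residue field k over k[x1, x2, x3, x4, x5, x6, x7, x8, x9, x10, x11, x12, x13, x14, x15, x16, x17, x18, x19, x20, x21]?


Koszul resolution: beta_i(k)=C(n,i), n=21
C(21,1)=21, C(21,2)=210, C(21,3)=1330, C(21,4)=5985, C(21,5)=20349, C(21,6)=54264, C(21,7)=116280, C(21,8)=203490, C(21,9)=293930, C(21,10)=352716, C(21,11)=352716, C(21,12)=293930
Sum=1695221


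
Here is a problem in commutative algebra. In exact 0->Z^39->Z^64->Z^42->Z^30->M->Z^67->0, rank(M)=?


Alt sum=0:
(-1)^0*39 + (-1)^1*64 + (-1)^2*42 + (-1)^3*30 + (-1)^4*? + (-1)^5*67=0
rank(M)=80


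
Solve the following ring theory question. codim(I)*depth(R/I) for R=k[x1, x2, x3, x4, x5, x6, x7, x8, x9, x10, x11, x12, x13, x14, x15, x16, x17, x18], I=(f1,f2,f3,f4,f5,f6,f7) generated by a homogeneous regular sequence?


codim=7, depth=dim(R/I)=18-7=11
Product=7*11=77


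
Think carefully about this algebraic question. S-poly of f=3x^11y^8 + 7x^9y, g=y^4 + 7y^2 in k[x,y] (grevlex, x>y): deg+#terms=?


LT(f)=3x^11y^8, LT(g)=y^4
lcm(LM)=x^11y^8
S(f,g) (scaled by 3 to clear denominators) = 1*f - 3x^11y^4*g = -21x^11y^6 + 7x^9y
2 terms, deg 17.
17+2=19


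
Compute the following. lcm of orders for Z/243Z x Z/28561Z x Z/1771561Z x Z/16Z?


Exponent = lcm of the cyclic orders; pairwise coprime => product.
3^5*13^4*11^6*2^4=243*28561*1771561*16=196723288867248


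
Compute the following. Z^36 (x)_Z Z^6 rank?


rank(M(x)N) = rank(M)*rank(N)
36*6 = 216


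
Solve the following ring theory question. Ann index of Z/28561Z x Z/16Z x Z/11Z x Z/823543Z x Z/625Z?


Exponent = lcm of the cyclic orders; pairwise coprime => product.
13^4*2^4*11^1*7^7*5^4=28561*16*11*823543*625=2587333278530000


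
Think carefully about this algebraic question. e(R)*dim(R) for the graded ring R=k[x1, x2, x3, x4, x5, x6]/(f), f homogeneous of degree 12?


e(R)=deg(f)=12, dim(R)=6-1=5
e*dim=12*5=60


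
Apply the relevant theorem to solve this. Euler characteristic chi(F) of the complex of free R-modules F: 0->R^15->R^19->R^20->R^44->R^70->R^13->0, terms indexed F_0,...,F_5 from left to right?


chi = sum (-1)^i * rank:
(-1)^0*15=15
(-1)^1*19=-19
(-1)^2*20=20
(-1)^3*44=-44
(-1)^4*70=70
(-1)^5*13=-13
chi=29


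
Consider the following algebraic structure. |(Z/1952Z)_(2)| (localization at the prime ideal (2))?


2-primary part: 1952=2^5*61
Size=2^5=32


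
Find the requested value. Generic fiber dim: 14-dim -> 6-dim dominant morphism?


dim(fiber)=dim(X)-dim(Y)=14-6=8


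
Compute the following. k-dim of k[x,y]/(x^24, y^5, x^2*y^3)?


k[x,y]/I, I = (x^24, y^5, x^2*y^3)
Rect: 24x5=120. Corner: (24-2)x(5-3)=44.
dim = 120-44 = 76


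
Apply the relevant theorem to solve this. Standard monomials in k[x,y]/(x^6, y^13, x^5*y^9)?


k[x,y]/I, I = (x^6, y^13, x^5*y^9)
Rect: 6x13=78. Corner: (6-5)x(13-9)=4.
dim = 78-4 = 74


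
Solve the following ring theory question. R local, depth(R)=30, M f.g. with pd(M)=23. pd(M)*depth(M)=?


pd+depth=30
depth=30-23=7
pd*depth=23*7=161


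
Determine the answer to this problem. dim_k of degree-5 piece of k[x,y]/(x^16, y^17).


k[x,y], I = (x^16, y^17), d = 5
Need i < 16 and d-i < 17.
Range: 0 <= i <= 5.
H(5) = 6


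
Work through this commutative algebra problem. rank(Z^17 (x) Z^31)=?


rank(M(x)N) = rank(M)*rank(N)
17*31 = 527


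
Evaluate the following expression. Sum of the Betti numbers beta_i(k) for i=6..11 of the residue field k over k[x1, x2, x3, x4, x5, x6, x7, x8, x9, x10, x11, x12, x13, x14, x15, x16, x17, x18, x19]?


Koszul resolution: beta_i(k)=C(n,i), n=19
C(19,6)=27132, C(19,7)=50388, C(19,8)=75582, C(19,9)=92378, C(19,10)=92378, C(19,11)=75582
Sum=413440


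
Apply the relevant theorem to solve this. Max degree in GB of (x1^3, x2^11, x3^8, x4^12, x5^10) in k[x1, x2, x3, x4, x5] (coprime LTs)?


Pure powers, coprime LTs => already GB.
Degrees: 3, 11, 8, 12, 10
Max=12


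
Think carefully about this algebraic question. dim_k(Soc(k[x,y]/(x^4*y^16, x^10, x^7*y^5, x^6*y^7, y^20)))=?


Socle = ann(m) = span of standard monomials u with x*u, y*u in I (staircase corners).
Minimal generators: x^10, x^7*y^5, x^6*y^7, x^4*y^16, y^20
Corners: x^3y^19, x^5y^15, x^6y^6, x^9y^4
Socle dim=4


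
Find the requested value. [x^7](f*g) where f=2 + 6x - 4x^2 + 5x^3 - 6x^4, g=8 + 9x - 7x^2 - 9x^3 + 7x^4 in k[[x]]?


[x^7] = sum a_i*b_j, i+j=7
  5*7=35
  -6*-9=54
Sum=89


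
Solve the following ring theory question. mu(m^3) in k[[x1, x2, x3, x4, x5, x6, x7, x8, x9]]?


C(n+d-1,d)=C(11,3)=165


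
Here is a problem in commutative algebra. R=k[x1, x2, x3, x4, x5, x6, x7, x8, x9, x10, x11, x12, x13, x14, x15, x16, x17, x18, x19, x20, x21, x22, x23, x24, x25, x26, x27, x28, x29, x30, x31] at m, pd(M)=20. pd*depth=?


pd+depth=31
depth=31-20=11
pd*depth=20*11=220


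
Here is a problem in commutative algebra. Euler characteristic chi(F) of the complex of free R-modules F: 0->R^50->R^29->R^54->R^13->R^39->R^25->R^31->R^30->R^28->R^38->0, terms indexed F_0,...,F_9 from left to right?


chi = sum (-1)^i * rank:
(-1)^0*50=50
(-1)^1*29=-29
(-1)^2*54=54
(-1)^3*13=-13
(-1)^4*39=39
(-1)^5*25=-25
(-1)^6*31=31
(-1)^7*30=-30
(-1)^8*28=28
(-1)^9*38=-38
chi=67


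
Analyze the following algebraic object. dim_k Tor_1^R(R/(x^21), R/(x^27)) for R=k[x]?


Tor_1(R/I,R/J)=(I cap J)/IJ=(x^27)/(x^48)
dim=48-27=min(21,27)=21


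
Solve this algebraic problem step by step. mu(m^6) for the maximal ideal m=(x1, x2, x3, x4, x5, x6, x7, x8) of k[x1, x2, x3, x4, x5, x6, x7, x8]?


Graded Nakayama: mu(m^d) = dim_k (m^d/m^(d+1)) = #degree-6 monomials in 8 vars
C(n+d-1,d)=C(13,6)=1716


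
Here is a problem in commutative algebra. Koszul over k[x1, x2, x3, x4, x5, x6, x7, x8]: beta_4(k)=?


C(n,i)=C(8,4)=70


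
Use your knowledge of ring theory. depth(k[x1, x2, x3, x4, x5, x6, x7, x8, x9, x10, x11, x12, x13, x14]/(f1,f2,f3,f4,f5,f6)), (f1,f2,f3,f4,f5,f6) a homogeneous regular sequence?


depth(R)=14
depth(R/I)=14-6=8


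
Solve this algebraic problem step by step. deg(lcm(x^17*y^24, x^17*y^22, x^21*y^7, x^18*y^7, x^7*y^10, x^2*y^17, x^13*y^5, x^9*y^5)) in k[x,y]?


lcm = componentwise max:
x: max(17,17,21,18,7,2,13,9)=21
y: max(24,22,7,7,10,17,5,5)=24
Total=21+24=45


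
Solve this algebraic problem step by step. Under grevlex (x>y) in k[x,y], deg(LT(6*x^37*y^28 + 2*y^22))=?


LT: 6*x^37*y^28
deg_x=37, deg_y=28
Total=37+28=65


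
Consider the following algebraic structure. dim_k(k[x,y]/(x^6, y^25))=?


Basis: x^i*y^j, i<6, j<25
6*25=150


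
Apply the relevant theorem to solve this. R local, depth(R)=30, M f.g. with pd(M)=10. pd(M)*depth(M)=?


pd+depth=30
depth=30-10=20
pd*depth=10*20=200


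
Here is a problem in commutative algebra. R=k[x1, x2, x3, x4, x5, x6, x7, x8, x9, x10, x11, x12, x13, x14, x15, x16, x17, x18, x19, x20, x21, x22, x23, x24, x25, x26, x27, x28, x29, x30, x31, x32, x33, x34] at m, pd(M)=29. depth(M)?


pd+depth=depth(R)=34
depth=34-29=5


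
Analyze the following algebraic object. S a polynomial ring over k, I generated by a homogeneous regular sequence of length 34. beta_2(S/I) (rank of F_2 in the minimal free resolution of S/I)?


Regular sequence => Koszul complex is the minimal free resolution.
Syz_1 minimally generated by Koszul relations f_i*e_j - f_j*e_i (i<j): mu(Syz_1) = beta_2 = C(m,2) = m(m-1)/2
m=34
34*33/2 = 561


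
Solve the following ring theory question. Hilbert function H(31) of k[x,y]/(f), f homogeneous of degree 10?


H(t)=d for t>=d-1.
d=10, t=31
H(31)=10


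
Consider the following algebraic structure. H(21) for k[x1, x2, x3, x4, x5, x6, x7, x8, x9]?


C(d+n-1,n-1)=C(29,8)=4292145


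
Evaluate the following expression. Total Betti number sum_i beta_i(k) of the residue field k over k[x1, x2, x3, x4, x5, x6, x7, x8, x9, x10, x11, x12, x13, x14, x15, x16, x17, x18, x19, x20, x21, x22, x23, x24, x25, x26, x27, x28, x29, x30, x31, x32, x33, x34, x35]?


Koszul resolution: beta_i(k)=C(n,i), n=35
sum_i C(35,i) = 2^35 = 34359738368


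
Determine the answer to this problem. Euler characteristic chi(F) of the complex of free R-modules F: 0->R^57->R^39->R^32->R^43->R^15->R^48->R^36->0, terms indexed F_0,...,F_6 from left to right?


chi = sum (-1)^i * rank:
(-1)^0*57=57
(-1)^1*39=-39
(-1)^2*32=32
(-1)^3*43=-43
(-1)^4*15=15
(-1)^5*48=-48
(-1)^6*36=36
chi=10


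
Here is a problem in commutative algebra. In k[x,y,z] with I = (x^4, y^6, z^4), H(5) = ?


Need i<4, j<6, k<4 with i+j+k=5.
For each i, j ranges over max(0,5-i-3)..min(5,5-i):
  i=0: j in [2,5] -> 4
  i=1: j in [1,4] -> 4
  i=2: j in [0,3] -> 4
  i=3: j in [0,2] -> 3
H(5) = 4+4+4+3 = 15


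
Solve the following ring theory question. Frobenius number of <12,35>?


gcd(12,35)=1 => F=ab-a-b=12*35-12-35=420-47=373


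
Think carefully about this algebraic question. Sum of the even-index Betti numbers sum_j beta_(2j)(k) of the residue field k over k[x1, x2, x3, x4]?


Koszul resolution: beta_i(k)=C(n,i), n=4
sum_even C(4,i) = 2^(n-1) = 2^3 = 8


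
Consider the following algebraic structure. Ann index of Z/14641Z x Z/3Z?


Exponent = lcm of the cyclic orders; pairwise coprime => product.
11^4*3^1=14641*3=43923


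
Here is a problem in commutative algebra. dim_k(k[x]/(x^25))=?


Basis: 1,x,...,x^24
dim=25


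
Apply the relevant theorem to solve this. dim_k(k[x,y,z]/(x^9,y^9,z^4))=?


Basis: x^iy^jz^k, i<9,j<9,k<4
9*9*4=324


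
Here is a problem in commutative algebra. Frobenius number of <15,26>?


gcd(15,26)=1 => F=ab-a-b=15*26-15-26=390-41=349


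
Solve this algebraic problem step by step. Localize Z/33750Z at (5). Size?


5-primary part: 33750=5^4*54
Size=5^4=625


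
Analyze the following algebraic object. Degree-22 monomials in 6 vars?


C(d+n-1,n-1)=C(27,5)=80730


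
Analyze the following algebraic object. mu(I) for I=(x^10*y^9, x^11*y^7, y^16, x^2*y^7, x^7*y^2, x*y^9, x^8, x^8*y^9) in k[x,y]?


Remove redundant (divisible by others).
x^8*y^9 redundant.
x^11*y^7 redundant.
x^10*y^9 redundant.
Min: x^8, x^7*y^2, x^2*y^7, x*y^9, y^16
Count=5


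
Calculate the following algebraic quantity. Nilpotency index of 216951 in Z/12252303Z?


216951^k mod 12252303:
k=1: 216951
k=2: 6640578
k=3: 5241726
k=4: 194481
k=5: 8168202
k=6: 0
First zero at k = 6


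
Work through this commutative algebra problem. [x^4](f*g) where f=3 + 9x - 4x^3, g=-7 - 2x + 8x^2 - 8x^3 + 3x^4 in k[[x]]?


[x^4] = sum a_i*b_j, i+j=4
  3*3=9
  9*-8=-72
  -4*-2=8
Sum=-55


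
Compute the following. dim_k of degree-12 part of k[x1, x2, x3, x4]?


C(d+n-1,n-1)=C(15,3)=455


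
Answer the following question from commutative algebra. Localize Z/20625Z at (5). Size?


5-primary part: 20625=5^4*33
Size=5^4=625


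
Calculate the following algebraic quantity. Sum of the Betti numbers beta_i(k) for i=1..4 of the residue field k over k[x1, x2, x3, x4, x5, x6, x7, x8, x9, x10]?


Koszul resolution: beta_i(k)=C(n,i), n=10
C(10,1)=10, C(10,2)=45, C(10,3)=120, C(10,4)=210
Sum=385


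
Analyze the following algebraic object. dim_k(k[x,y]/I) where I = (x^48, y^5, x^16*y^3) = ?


k[x,y]/I, I = (x^48, y^5, x^16*y^3)
Rect: 48x5=240. Corner: (48-16)x(5-3)=64.
dim = 240-64 = 176


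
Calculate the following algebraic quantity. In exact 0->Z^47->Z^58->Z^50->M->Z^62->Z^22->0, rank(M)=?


Alt sum=0:
(-1)^0*47 + (-1)^1*58 + (-1)^2*50 + (-1)^3*? + (-1)^4*62 + (-1)^5*22=0
rank(M)=79


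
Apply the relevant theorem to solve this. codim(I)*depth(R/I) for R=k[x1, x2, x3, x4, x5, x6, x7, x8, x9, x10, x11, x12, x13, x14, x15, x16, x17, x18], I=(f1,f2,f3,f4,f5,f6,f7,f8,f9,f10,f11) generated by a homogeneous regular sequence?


codim=11, depth=dim(R/I)=18-11=7
Product=11*7=77


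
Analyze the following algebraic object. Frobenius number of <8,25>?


gcd(8,25)=1 => F=ab-a-b=8*25-8-25=200-33=167


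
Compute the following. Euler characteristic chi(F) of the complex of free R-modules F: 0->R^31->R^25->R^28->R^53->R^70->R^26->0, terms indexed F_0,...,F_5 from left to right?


chi = sum (-1)^i * rank:
(-1)^0*31=31
(-1)^1*25=-25
(-1)^2*28=28
(-1)^3*53=-53
(-1)^4*70=70
(-1)^5*26=-26
chi=25


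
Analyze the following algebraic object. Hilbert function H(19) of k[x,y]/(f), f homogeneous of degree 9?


H(t)=d for t>=d-1.
d=9, t=19
H(19)=9


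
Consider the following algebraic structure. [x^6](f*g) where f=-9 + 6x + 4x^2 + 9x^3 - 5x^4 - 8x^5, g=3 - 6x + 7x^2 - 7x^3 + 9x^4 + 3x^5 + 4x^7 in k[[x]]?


[x^6] = sum a_i*b_j, i+j=6
  6*3=18
  4*9=36
  9*-7=-63
  -5*7=-35
  -8*-6=48
Sum=4


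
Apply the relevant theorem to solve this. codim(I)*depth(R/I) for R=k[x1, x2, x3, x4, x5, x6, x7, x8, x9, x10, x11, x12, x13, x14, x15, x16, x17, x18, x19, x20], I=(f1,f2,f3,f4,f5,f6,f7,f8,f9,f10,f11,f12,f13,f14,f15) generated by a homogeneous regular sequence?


codim=15, depth=dim(R/I)=20-15=5
Product=15*5=75


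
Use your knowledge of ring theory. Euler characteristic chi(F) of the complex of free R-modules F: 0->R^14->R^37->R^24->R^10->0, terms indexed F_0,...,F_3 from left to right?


chi = sum (-1)^i * rank:
(-1)^0*14=14
(-1)^1*37=-37
(-1)^2*24=24
(-1)^3*10=-10
chi=-9


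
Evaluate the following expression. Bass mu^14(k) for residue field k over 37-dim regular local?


C(n,i)=C(37,14)=6107086800


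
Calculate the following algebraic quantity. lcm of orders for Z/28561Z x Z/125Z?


Exponent = lcm of the cyclic orders; pairwise coprime => product.
13^4*5^3=28561*125=3570125


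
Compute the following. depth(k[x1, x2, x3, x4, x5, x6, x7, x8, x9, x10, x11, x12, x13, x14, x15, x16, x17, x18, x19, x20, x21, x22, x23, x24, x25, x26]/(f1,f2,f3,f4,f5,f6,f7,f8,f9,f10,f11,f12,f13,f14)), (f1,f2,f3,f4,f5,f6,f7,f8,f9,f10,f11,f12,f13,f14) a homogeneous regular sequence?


depth(R)=26
depth(R/I)=26-14=12


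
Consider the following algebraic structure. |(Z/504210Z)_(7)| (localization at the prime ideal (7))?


7-primary part: 504210=7^5*30
Size=7^5=16807


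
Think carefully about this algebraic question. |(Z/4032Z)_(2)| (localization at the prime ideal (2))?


2-primary part: 4032=2^6*63
Size=2^6=64


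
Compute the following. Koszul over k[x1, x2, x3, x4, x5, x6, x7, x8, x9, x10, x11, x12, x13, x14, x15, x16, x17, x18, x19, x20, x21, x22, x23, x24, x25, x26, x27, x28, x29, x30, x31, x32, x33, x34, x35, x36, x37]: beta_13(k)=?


C(n,i)=C(37,13)=3562467300


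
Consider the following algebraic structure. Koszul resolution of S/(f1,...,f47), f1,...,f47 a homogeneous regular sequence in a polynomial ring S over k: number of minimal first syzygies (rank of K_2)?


Regular sequence => Koszul complex is the minimal free resolution.
Syz_1 minimally generated by Koszul relations f_i*e_j - f_j*e_i (i<j): mu(Syz_1) = beta_2 = C(m,2) = m(m-1)/2
m=47
47*46/2 = 1081


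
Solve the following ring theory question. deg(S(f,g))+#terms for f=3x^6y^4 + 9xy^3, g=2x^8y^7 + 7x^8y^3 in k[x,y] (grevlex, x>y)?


LT(f)=3x^6y^4, LT(g)=2x^8y^7
lcm(LM)=x^8y^7
S(f,g) (scaled by 6 to clear denominators) = 2x^2y^3*f - 3*g = -21x^8y^3 + 18x^3y^6
2 terms, deg 11.
11+2=13


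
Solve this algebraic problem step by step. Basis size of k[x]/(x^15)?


Basis: 1,x,...,x^14
dim=15


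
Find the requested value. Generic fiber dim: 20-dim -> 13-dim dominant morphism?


dim(fiber)=dim(X)-dim(Y)=20-13=7


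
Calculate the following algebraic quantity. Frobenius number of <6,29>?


gcd(6,29)=1 => F=ab-a-b=6*29-6-29=174-35=139


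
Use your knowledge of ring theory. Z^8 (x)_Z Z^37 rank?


rank(M(x)N) = rank(M)*rank(N)
8*37 = 296


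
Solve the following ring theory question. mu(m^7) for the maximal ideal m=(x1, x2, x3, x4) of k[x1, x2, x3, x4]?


Graded Nakayama: mu(m^d) = dim_k (m^d/m^(d+1)) = #degree-7 monomials in 4 vars
C(n+d-1,d)=C(10,7)=120


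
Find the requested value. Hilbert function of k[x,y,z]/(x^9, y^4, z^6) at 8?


Need i<9, j<4, k<6 with i+j+k=8.
For each i, j ranges over max(0,8-i-5)..min(3,8-i):
  i=0: j in [3,3] -> 1
  i=1: j in [2,3] -> 2
  i=2: j in [1,3] -> 3
  i=3: j in [0,3] -> 4
  i=4: j in [0,3] -> 4
  i=5: j in [0,3] -> 4
  i=6: j in [0,2] -> 3
  i=7: j in [0,1] -> 2
  i=8: j in [0,0] -> 1
H(8) = 1+2+3+4+4+4+3+2+1 = 24


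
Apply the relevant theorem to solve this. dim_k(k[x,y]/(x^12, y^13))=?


Basis: x^i*y^j, i<12, j<13
12*13=156


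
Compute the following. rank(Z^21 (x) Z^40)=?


rank(M(x)N) = rank(M)*rank(N)
21*40 = 840


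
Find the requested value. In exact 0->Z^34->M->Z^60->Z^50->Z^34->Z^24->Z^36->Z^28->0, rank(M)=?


Alt sum=0:
(-1)^0*34 + (-1)^1*? + (-1)^2*60 + (-1)^3*50 + (-1)^4*34 + (-1)^5*24 + (-1)^6*36 + (-1)^7*28=0
rank(M)=62


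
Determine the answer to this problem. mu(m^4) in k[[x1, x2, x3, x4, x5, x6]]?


C(n+d-1,d)=C(9,4)=126


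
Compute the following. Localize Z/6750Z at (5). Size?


5-primary part: 6750=5^3*54
Size=5^3=125


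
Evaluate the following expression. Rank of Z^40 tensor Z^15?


rank(M(x)N) = rank(M)*rank(N)
40*15 = 600


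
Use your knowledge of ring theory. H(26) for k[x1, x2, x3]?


C(d+n-1,n-1)=C(28,2)=378


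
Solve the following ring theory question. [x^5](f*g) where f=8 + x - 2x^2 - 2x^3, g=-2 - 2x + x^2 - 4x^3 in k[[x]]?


[x^5] = sum a_i*b_j, i+j=5
  -2*-4=8
  -2*1=-2
Sum=6


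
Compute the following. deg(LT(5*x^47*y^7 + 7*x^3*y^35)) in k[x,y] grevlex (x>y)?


LT: 5*x^47*y^7
deg_x=47, deg_y=7
Total=47+7=54


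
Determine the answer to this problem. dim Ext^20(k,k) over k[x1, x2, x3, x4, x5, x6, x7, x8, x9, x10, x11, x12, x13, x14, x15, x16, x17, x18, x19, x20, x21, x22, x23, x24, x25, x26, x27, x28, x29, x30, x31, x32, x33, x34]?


C(n,i)=C(34,20)=1391975640


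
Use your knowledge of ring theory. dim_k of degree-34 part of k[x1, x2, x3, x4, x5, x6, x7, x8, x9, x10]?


C(d+n-1,n-1)=C(43,9)=563921995


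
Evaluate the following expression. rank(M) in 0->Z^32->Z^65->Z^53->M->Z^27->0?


Alt sum=0:
(-1)^0*32 + (-1)^1*65 + (-1)^2*53 + (-1)^3*? + (-1)^4*27=0
rank(M)=47


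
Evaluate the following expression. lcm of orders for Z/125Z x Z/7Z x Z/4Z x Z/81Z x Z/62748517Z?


Exponent = lcm of the cyclic orders; pairwise coprime => product.
5^3*7^1*2^2*3^4*13^7=125*7*4*81*62748517=17789204569500


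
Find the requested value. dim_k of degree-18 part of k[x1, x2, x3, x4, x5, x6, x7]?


C(d+n-1,n-1)=C(24,6)=134596


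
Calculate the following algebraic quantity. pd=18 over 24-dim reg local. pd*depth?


pd+depth=24
depth=24-18=6
pd*depth=18*6=108


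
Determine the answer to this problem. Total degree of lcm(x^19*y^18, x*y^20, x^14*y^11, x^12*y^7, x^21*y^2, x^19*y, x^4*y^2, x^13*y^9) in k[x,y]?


lcm = componentwise max:
x: max(19,1,14,12,21,19,4,13)=21
y: max(18,20,11,7,2,1,2,9)=20
Total=21+20=41


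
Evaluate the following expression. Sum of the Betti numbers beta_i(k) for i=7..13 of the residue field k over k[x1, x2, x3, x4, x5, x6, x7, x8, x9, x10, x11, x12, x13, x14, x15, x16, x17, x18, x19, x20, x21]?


Koszul resolution: beta_i(k)=C(n,i), n=21
C(21,7)=116280, C(21,8)=203490, C(21,9)=293930, C(21,10)=352716, C(21,11)=352716, C(21,12)=293930, C(21,13)=203490
Sum=1816552


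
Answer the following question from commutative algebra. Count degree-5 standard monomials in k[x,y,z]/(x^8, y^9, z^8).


Need i<8, j<9, k<8 with i+j+k=5.
For each i, j ranges over max(0,5-i-7)..min(8,5-i):
  i=0: j in [0,5] -> 6
  i=1: j in [0,4] -> 5
  i=2: j in [0,3] -> 4
  i=3: j in [0,2] -> 3
  i=4: j in [0,1] -> 2
  i=5: j in [0,0] -> 1
H(5) = 6+5+4+3+2+1 = 21


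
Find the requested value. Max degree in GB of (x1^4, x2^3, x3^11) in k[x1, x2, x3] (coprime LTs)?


Pure powers, coprime LTs => already GB.
Degrees: 4, 3, 11
Max=11


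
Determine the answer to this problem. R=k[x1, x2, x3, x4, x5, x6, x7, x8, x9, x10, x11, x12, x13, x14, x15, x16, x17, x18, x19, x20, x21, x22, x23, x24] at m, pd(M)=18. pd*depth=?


pd+depth=24
depth=24-18=6
pd*depth=18*6=108


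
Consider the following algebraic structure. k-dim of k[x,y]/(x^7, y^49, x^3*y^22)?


k[x,y]/I, I = (x^7, y^49, x^3*y^22)
Rect: 7x49=343. Corner: (7-3)x(49-22)=108.
dim = 343-108 = 235


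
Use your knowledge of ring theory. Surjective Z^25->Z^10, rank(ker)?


rank(ker) = 25-10 = 15


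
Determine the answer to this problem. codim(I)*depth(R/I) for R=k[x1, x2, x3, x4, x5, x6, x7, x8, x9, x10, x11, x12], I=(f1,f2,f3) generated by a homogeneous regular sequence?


codim=3, depth=dim(R/I)=12-3=9
Product=3*9=27


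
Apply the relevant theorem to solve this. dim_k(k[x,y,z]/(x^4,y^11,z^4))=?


Basis: x^iy^jz^k, i<4,j<11,k<4
4*11*4=176


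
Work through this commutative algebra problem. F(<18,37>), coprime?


gcd(18,37)=1 => F=ab-a-b=18*37-18-37=666-55=611


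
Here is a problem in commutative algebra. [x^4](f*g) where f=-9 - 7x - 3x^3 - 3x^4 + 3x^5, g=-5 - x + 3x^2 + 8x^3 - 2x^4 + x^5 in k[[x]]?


[x^4] = sum a_i*b_j, i+j=4
  -9*-2=18
  -7*8=-56
  -3*-1=3
  -3*-5=15
Sum=-20


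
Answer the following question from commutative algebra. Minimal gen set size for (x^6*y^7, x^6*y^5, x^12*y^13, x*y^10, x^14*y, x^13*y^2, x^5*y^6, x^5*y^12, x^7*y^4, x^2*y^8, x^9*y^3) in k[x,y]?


Remove redundant (divisible by others).
x^5*y^12 redundant.
x^12*y^13 redundant.
x^6*y^7 redundant.
Min: x^14*y, x^13*y^2, x^9*y^3, x^7*y^4, x^6*y^5, x^5*y^6, x^2*y^8, x*y^10
Count=8


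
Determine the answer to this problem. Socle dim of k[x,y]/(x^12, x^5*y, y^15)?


Socle = ann(m) = span of standard monomials u with x*u, y*u in I (staircase corners).
Minimal generators: x^12, x^5*y, y^15
Corners: x^4y^14, x^11
Socle dim=2


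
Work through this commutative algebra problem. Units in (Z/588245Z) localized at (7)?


Local ring = Z/117649Z.
phi(117649) = 7^5*(7-1) = 100842


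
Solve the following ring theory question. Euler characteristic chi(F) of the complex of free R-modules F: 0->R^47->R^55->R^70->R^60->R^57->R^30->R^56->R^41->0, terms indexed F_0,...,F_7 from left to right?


chi = sum (-1)^i * rank:
(-1)^0*47=47
(-1)^1*55=-55
(-1)^2*70=70
(-1)^3*60=-60
(-1)^4*57=57
(-1)^5*30=-30
(-1)^6*56=56
(-1)^7*41=-41
chi=44


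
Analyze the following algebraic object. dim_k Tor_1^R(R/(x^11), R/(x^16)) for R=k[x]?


Tor_1(R/I,R/J)=(I cap J)/IJ=(x^16)/(x^27)
dim=27-16=min(11,16)=11


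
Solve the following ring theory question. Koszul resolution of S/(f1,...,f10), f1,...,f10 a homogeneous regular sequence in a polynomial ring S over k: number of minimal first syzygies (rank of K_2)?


Regular sequence => Koszul complex is the minimal free resolution.
Syz_1 minimally generated by Koszul relations f_i*e_j - f_j*e_i (i<j): mu(Syz_1) = beta_2 = C(m,2) = m(m-1)/2
m=10
10*9/2 = 45


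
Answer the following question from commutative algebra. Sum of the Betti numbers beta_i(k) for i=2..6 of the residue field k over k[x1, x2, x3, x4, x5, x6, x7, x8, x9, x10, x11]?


Koszul resolution: beta_i(k)=C(n,i), n=11
C(11,2)=55, C(11,3)=165, C(11,4)=330, C(11,5)=462, C(11,6)=462
Sum=1474


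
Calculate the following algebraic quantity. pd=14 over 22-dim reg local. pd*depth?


pd+depth=22
depth=22-14=8
pd*depth=14*8=112


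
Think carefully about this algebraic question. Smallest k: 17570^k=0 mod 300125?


17570^k mod 300125:
k=1: 17570
k=2: 176400
k=3: 257250
k=4: 0
First zero at k = 4


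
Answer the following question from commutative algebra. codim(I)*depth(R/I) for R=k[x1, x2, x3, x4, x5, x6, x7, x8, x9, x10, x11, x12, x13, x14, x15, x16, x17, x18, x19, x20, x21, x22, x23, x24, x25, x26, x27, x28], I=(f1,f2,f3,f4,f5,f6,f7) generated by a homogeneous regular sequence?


codim=7, depth=dim(R/I)=28-7=21
Product=7*21=147


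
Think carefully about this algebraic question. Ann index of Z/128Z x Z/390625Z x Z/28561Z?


Exponent = lcm of the cyclic orders; pairwise coprime => product.
2^7*5^8*13^4=128*390625*28561=1428050000000


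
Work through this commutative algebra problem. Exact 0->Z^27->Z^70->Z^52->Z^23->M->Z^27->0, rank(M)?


Alt sum=0:
(-1)^0*27 + (-1)^1*70 + (-1)^2*52 + (-1)^3*23 + (-1)^4*? + (-1)^5*27=0
rank(M)=41


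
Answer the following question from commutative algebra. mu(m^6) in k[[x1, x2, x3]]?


C(n+d-1,d)=C(8,6)=28


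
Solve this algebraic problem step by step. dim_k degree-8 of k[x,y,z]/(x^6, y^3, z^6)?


Need i<6, j<3, k<6 with i+j+k=8.
For each i, j ranges over max(0,8-i-5)..min(2,8-i):
  i=0: j in [3,2] -> 0
  i=1: j in [2,2] -> 1
  i=2: j in [1,2] -> 2
  i=3: j in [0,2] -> 3
  i=4: j in [0,2] -> 3
  i=5: j in [0,2] -> 3
H(8) = 0+1+2+3+3+3 = 12


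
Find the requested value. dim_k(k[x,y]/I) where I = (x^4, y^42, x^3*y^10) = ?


k[x,y]/I, I = (x^4, y^42, x^3*y^10)
Rect: 4x42=168. Corner: (4-3)x(42-10)=32.
dim = 168-32 = 136


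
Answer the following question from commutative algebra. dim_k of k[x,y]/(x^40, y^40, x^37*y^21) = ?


k[x,y]/I, I = (x^40, y^40, x^37*y^21)
Rect: 40x40=1600. Corner: (40-37)x(40-21)=57.
dim = 1600-57 = 1543


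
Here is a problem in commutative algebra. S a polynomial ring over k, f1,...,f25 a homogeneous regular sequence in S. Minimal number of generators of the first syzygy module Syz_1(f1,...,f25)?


Regular sequence => Koszul complex is the minimal free resolution.
Syz_1 minimally generated by Koszul relations f_i*e_j - f_j*e_i (i<j): mu(Syz_1) = beta_2 = C(m,2) = m(m-1)/2
m=25
25*24/2 = 300


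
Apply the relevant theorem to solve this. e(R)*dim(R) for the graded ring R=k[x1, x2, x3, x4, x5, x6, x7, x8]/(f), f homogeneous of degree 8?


e(R)=deg(f)=8, dim(R)=8-1=7
e*dim=8*7=56


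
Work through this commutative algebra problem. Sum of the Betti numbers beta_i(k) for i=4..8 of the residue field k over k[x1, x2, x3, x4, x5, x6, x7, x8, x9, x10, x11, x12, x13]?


Koszul resolution: beta_i(k)=C(n,i), n=13
C(13,4)=715, C(13,5)=1287, C(13,6)=1716, C(13,7)=1716, C(13,8)=1287
Sum=6721


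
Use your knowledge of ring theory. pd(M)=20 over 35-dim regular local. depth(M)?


pd+depth=depth(R)=35
depth=35-20=15


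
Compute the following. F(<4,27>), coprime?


gcd(4,27)=1 => F=ab-a-b=4*27-4-27=108-31=77


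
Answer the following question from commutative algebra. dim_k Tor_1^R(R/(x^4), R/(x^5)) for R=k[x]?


Tor_1(R/I,R/J)=(I cap J)/IJ=(x^5)/(x^9)
dim=9-5=min(4,5)=4


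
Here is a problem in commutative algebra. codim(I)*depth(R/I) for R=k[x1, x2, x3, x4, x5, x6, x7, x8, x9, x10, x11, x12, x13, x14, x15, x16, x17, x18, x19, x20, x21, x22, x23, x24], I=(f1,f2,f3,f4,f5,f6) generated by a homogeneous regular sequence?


codim=6, depth=dim(R/I)=24-6=18
Product=6*18=108


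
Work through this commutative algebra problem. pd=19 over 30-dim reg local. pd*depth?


pd+depth=30
depth=30-19=11
pd*depth=19*11=209


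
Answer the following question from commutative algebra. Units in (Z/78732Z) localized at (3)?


Local ring = Z/19683Z.
phi(19683) = 3^8*(3-1) = 13122


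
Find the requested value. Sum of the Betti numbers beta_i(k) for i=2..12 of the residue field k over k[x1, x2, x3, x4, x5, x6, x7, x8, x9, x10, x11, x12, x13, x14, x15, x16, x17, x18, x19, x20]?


Koszul resolution: beta_i(k)=C(n,i), n=20
C(20,2)=190, C(20,3)=1140, C(20,4)=4845, C(20,5)=15504, C(20,6)=38760, C(20,7)=77520, C(20,8)=125970, C(20,9)=167960, C(20,10)=184756, C(20,11)=167960, C(20,12)=125970
Sum=910575


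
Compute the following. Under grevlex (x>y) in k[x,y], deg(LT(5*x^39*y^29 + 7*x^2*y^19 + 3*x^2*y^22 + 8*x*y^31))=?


LT: 5*x^39*y^29
deg_x=39, deg_y=29
Total=39+29=68


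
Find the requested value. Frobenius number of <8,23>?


gcd(8,23)=1 => F=ab-a-b=8*23-8-23=184-31=153


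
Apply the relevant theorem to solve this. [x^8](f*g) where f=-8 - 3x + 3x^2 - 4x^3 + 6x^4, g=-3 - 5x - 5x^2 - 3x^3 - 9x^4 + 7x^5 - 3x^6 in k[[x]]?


[x^8] = sum a_i*b_j, i+j=8
  3*-3=-9
  -4*7=-28
  6*-9=-54
Sum=-91


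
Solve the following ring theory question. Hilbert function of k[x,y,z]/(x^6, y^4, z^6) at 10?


Need i<6, j<4, k<6 with i+j+k=10.
For each i, j ranges over max(0,10-i-5)..min(3,10-i):
  i=0: j in [5,3] -> 0
  i=1: j in [4,3] -> 0
  i=2: j in [3,3] -> 1
  i=3: j in [2,3] -> 2
  i=4: j in [1,3] -> 3
  i=5: j in [0,3] -> 4
H(10) = 0+0+1+2+3+4 = 10


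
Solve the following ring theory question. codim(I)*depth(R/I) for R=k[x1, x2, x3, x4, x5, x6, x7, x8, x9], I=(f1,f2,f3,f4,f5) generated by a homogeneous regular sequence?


codim=5, depth=dim(R/I)=9-5=4
Product=5*4=20


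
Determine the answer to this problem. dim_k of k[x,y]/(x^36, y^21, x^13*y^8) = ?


k[x,y]/I, I = (x^36, y^21, x^13*y^8)
Rect: 36x21=756. Corner: (36-13)x(21-8)=299.
dim = 756-299 = 457


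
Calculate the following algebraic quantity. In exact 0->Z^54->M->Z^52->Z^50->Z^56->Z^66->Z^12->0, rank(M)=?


Alt sum=0:
(-1)^0*54 + (-1)^1*? + (-1)^2*52 + (-1)^3*50 + (-1)^4*56 + (-1)^5*66 + (-1)^6*12=0
rank(M)=58


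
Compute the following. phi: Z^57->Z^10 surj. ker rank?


rank(ker) = 57-10 = 47


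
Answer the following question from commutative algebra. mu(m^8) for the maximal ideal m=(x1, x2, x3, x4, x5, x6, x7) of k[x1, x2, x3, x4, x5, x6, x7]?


Graded Nakayama: mu(m^d) = dim_k (m^d/m^(d+1)) = #degree-8 monomials in 7 vars
C(n+d-1,d)=C(14,8)=3003


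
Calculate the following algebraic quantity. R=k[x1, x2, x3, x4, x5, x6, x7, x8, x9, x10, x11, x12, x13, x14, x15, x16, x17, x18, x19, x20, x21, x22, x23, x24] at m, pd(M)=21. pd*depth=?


pd+depth=24
depth=24-21=3
pd*depth=21*3=63


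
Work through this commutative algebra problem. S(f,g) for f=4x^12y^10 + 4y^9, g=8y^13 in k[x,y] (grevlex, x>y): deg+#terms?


LT(f)=4x^12y^10, LT(g)=8y^13
lcm(LM)=x^12y^13
S(f,g) (scaled by 32 to clear denominators) = 8y^3*f - 4x^12*g = 32y^12
1 terms, deg 12.
12+1=13


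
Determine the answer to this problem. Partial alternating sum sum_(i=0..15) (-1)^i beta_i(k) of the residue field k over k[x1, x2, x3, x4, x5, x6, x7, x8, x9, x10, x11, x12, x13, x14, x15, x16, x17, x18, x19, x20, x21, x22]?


Koszul resolution: beta_i(k)=C(n,i), n=22
sum_(i=0..p) (-1)^i C(n,i) = (-1)^p C(n-1,p)
(-1)^15*C(21,15) = (-1)^15*54264 = -54264


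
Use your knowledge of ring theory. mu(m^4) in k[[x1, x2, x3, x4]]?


C(n+d-1,d)=C(7,4)=35


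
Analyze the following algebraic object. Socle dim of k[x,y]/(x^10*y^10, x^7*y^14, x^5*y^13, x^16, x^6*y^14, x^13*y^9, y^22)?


Socle = ann(m) = span of standard monomials u with x*u, y*u in I (staircase corners).
Redundant generators: x^6*y^14, x^7*y^14
Minimal generators: x^16, x^13*y^9, x^10*y^10, x^5*y^13, y^22
Corners: x^4y^21, x^9y^12, x^12y^9, x^15y^8
Socle dim=4
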